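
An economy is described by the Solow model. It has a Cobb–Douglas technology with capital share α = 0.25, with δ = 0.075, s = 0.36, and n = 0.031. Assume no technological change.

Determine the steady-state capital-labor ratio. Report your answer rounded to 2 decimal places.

k* ≈ 5.10

In steady state, investment equals break-even investment: s·k^α = (n + δ)·k.
Rearranging, k^(1−α) = s / (n + δ).
k^0.75 = 0.36 / (0.031 + 0.075) = 0.36 / 0.106 = 3.3962
k* = 3.3962^(1/0.75) ≈ 5.1049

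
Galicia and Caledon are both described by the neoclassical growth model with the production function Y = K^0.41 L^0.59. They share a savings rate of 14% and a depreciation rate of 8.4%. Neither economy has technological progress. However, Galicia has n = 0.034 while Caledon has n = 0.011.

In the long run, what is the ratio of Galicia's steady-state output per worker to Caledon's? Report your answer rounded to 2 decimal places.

y*_G / y*_C ≈ 0.86

Steady-state y* = [s/(n + δ)]^(α/(1−α)), so the ratio is [ (s_G/(n + δ)_G) / (s_C/(n + δ)_C) ]^0.6949.
s_G/(n + δ)_G = 0.14/0.118 = 1.1864; s_C/(n + δ)_C = 0.14/0.095 = 1.4737.
Ratio = (1.1864/1.4737)^0.6949 = 0.8050^0.6949 ≈ 0.8601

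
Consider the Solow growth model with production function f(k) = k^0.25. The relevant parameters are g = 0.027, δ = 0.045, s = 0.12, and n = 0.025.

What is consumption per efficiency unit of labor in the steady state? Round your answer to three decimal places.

At the steady state, Δk = 0, so s·k^α = (n + g + δ)·k.
Dividing both sides by k: k^(1−α) = s / (n + g + δ).
k^0.75 = 0.12 / (0.025 + 0.027 + 0.045) = 0.12 / 0.097 = 1.2371
k* = 1.2371^(1/0.75) ≈ 1.3280
y* = (k*)^α = 1.3280^0.25 ≈ 1.0735
c* = (1 − s)·y* = (1 − 0.12) × 1.0735 ≈ 0.9447

c* ≈ 0.945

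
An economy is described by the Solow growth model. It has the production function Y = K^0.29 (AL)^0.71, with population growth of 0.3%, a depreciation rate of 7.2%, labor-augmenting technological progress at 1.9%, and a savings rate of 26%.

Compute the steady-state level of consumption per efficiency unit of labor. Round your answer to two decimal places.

Steady state requires s·f(k) = (n + g + δ)·k, i.e. s·k^α = (n + g + δ)·k.
Dividing both sides by k: k^(1−α) = s / (n + g + δ).
k^0.71 = 0.26 / (0.003 + 0.019 + 0.072) = 0.26 / 0.094 = 2.7660
k* = 2.7660^(1/0.71) ≈ 4.1911
y* = (k*)^α = 4.1911^0.29 ≈ 1.5152
c* = (1 − s)·y* = (1 − 0.26) × 1.5152 ≈ 1.1212

c* = 1.12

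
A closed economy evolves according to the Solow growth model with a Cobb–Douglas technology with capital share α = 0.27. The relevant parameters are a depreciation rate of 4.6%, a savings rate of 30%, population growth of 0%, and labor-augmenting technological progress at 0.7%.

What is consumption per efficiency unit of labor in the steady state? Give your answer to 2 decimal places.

c* ≈ 1.33

In steady state, investment equals break-even investment: s·k^α = (n + g + δ)·k.
Dividing both sides by k: k^(1−α) = s / (n + g + δ).
k^0.73 = 0.30 / (0.000 + 0.007 + 0.046) = 0.30 / 0.053 = 5.6604
k* = 5.6604^(1/0.73) ≈ 10.7473
y* = (k*)^α = 10.7473^0.27 ≈ 1.8987
c* = (1 − s)·y* = (1 − 0.30) × 1.8987 ≈ 1.3291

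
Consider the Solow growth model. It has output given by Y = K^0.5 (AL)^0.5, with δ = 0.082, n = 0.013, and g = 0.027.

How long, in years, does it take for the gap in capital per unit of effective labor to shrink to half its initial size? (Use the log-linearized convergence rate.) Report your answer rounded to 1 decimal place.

about 11.4 years

Near the steady state the convergence rate is λ = (1 − α)(n + g + δ).
λ = (1 − 0.5) × 0.122 = 0.5 × 0.122 = 0.0610
Half-life = ln 2 / λ = 0.6931 / 0.0610 ≈ 11.36 years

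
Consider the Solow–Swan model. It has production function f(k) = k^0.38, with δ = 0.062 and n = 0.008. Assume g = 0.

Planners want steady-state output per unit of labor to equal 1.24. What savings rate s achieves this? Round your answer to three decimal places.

In steady state, investment equals break-even investment: s·k^α = (n + δ)·k.
Since y* = [s/(n + δ)]^(α/(1−α)), we have s/(n + δ) = (y*)^((1−α)/α) = 1.24^1.6316 = 1.4205.
Therefore s = 1.4205 × (n + δ) = 1.4205 × 0.070 = 0.0994.

s ≈ 0.099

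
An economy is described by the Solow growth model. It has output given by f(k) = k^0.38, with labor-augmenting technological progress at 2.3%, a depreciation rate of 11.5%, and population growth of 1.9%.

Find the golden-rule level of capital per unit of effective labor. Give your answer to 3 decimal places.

k_gold ≈ 4.161

The golden rule sets f'(k) = n + g + δ, i.e. α·k^(α−1) = n + g + δ.
So k^(1−α) = α / (n + g + δ) = 0.38 / 0.157 = 2.4204.
k_gold = 2.4204^(1/0.62) ≈ 4.1608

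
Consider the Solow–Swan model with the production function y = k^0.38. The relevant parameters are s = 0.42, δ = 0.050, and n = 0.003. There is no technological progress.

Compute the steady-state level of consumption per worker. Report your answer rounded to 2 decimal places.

c* = 2.06

Steady state requires s·f(k) = (n + δ)·k, i.e. s·k^α = (n + δ)·k.
Rearranging, k^(1−α) = s / (n + δ).
k^0.62 = 0.42 / (0.003 + 0.050) = 0.42 / 0.053 = 7.9245
k* = 7.9245^(1/0.62) ≈ 28.1809
y* = (k*)^α = 28.1809^0.38 ≈ 3.5562
c* = (1 − s)·y* = (1 − 0.42) × 3.5562 ≈ 2.0626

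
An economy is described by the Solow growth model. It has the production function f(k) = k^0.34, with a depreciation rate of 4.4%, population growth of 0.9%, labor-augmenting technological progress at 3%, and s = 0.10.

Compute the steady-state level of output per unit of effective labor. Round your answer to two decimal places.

y* ≈ 1.10

At the steady state, Δk = 0, so s·k^α = (n + g + δ)·k.
Dividing both sides by k: k^(1−α) = s / (n + g + δ).
k^0.66 = 0.10 / (0.009 + 0.030 + 0.044) = 0.10 / 0.083 = 1.2048
k* = 1.2048^(1/0.66) ≈ 1.3262
y* = (k*)^α = 1.3262^0.34 ≈ 1.1007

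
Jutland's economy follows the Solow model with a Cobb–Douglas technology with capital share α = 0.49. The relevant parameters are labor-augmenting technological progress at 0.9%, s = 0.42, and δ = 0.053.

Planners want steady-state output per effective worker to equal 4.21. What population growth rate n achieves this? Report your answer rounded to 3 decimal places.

In steady state, investment equals break-even investment: s·k^α = (n + g + δ)·k.
Since y* = [s/(n + g + δ)]^(α/(1−α)), we have s/(n + g + δ) = (y*)^((1−α)/α) = 4.21^1.0408 = 4.4643.
Therefore n + g + δ = s / 4.4643 = 0.42 / 4.4643 = 0.0941, so n = 0.0941 − 0.062 = 0.0321.

n ≈ 0.032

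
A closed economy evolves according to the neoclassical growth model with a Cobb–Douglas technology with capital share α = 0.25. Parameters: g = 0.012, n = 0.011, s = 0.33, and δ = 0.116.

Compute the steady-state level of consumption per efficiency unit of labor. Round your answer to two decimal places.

In steady state, investment equals break-even investment: s·k^α = (n + g + δ)·k.
Rearranging, k^(1−α) = s / (n + g + δ).
k^0.75 = 0.33 / (0.011 + 0.012 + 0.116) = 0.33 / 0.139 = 2.3741
k* = 2.3741^(1/0.75) ≈ 3.1671
y* = (k*)^α = 3.1671^0.25 ≈ 1.3340
c* = (1 − s)·y* = (1 − 0.33) × 1.3340 ≈ 0.8938

c* ≈ 0.89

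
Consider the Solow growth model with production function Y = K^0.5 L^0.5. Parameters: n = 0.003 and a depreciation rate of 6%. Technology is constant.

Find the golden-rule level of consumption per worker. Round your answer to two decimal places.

c_gold ≈ 3.97

At the golden rule, f'(k) = n + δ, so α·k^(α−1) = n + δ and k_gold = (α/(n + δ))^(1/(1−α)).
k_gold = (0.5/0.063)^(1/0.5) = 7.9365^2 ≈ 62.9880
c_gold = f(k_gold) − (n + δ)·k_gold = 7.9365 − 0.063×62.9880 ≈ 3.9683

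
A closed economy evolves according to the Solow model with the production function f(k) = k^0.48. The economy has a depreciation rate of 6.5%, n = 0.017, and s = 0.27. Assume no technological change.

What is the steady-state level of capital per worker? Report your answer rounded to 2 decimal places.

k* = 9.89

In steady state, investment equals break-even investment: s·k^α = (n + δ)·k.
Dividing both sides by k: k^(1−α) = s / (n + δ).
k^0.52 = 0.27 / (0.017 + 0.065) = 0.27 / 0.082 = 3.2927
k* = 3.2927^(1/0.52) ≈ 9.8922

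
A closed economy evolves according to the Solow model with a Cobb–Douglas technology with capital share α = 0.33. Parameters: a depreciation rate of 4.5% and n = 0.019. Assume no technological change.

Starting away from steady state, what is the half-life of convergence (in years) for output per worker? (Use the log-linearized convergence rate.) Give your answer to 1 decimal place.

half-life ≈ 16.2 years

Near the steady state the convergence rate is λ = (1 − α)(n + δ).
λ = (1 − 0.33) × 0.064 = 0.67 × 0.064 = 0.04288
Half-life = ln 2 / λ = 0.6931 / 0.04288 ≈ 16.16 years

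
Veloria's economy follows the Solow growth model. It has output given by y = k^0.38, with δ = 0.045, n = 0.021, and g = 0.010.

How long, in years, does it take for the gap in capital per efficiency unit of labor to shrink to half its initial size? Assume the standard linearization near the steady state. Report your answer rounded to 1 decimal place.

half-life ≈ 14.7 years

Near the steady state the convergence rate is λ = (1 − α)(n + g + δ).
λ = (1 − 0.38) × 0.076 = 0.62 × 0.076 = 0.04712
Half-life = ln 2 / λ = 0.6931 / 0.04712 ≈ 14.71 years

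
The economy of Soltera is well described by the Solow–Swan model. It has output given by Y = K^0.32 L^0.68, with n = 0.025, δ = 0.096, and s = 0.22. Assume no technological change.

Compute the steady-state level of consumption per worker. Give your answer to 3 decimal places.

c* = 1.033

In steady state, investment equals break-even investment: s·k^α = (n + δ)·k.
Dividing both sides by k: k^(1−α) = s / (n + δ).
k^0.68 = 0.22 / (0.025 + 0.096) = 0.22 / 0.121 = 1.8182
k* = 1.8182^(1/0.68) ≈ 2.4089
y* = (k*)^α = 2.4089^0.32 ≈ 1.3249
c* = (1 − s)·y* = (1 − 0.22) × 1.3249 ≈ 1.0334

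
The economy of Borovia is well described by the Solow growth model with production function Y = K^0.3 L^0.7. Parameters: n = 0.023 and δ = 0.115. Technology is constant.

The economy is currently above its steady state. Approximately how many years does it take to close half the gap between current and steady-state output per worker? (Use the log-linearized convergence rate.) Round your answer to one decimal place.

t_½ ≈ 7.2 years

Near the steady state the convergence rate is λ = (1 − α)(n + δ).
λ = (1 − 0.3) × 0.138 = 0.7 × 0.138 = 0.0966
Half-life = ln 2 / λ = 0.6931 / 0.0966 ≈ 7.17 years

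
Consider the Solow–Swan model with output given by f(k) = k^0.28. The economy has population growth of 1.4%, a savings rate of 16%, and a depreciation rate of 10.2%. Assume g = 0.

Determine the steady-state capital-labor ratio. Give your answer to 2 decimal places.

In steady state, investment equals break-even investment: s·k^α = (n + δ)·k.
Rearranging, k^(1−α) = s / (n + δ).
k^0.72 = 0.16 / (0.014 + 0.102) = 0.16 / 0.116 = 1.3793
k* = 1.3793^(1/0.72) ≈ 1.5630

k* ≈ 1.56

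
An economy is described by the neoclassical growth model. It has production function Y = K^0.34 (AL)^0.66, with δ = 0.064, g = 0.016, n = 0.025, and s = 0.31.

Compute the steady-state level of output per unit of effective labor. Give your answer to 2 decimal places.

y* ≈ 1.75

In steady state, investment equals break-even investment: s·k^α = (n + g + δ)·k.
Dividing both sides by k: k^(1−α) = s / (n + g + δ).
k^0.66 = 0.31 / (0.025 + 0.016 + 0.064) = 0.31 / 0.105 = 2.9524
k* = 2.9524^(1/0.66) ≈ 5.1569
y* = (k*)^α = 5.1569^0.34 ≈ 1.7467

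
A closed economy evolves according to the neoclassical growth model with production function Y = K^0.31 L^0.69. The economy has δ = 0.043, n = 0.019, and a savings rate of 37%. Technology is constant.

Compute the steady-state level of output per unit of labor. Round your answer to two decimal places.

y* = 2.23

At the steady state, Δk = 0, so s·k^α = (n + δ)·k.
Rearranging, k^(1−α) = s / (n + δ).
k^0.69 = 0.37 / (0.019 + 0.043) = 0.37 / 0.062 = 5.9677
k* = 5.9677^(1/0.69) ≈ 13.3155
y* = (k*)^α = 13.3155^0.31 ≈ 2.2313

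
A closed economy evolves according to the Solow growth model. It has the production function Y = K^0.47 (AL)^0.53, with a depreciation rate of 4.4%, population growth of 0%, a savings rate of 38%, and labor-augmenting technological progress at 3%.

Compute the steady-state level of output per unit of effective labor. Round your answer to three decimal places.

y* = 4.267

In steady state, investment equals break-even investment: s·k^α = (n + g + δ)·k.
Rearranging, k^(1−α) = s / (n + g + δ).
k^0.53 = 0.38 / (0.000 + 0.030 + 0.044) = 0.38 / 0.074 = 5.1351
k* = 5.1351^(1/0.53) ≈ 21.9108
y* = (k*)^α = 21.9108^0.47 ≈ 4.2669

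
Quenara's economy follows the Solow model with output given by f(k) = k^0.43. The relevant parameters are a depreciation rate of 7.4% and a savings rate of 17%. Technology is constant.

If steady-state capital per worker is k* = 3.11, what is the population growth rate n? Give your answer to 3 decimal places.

n ≈ 0.015

Steady state requires s·f(k) = (n + δ)·k, i.e. s·k^α = (n + δ)·k.
So s / (n + δ) = (k*)^(1−α) = 3.11^0.57 = 1.9093.
Therefore n + δ = s / 1.9093 = 0.17 / 1.9093 = 0.0890, so n = 0.0890 − 0.074 = 0.0150.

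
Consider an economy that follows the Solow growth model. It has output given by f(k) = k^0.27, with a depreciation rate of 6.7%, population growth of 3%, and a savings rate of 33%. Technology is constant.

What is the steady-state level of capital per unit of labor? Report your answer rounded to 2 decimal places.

k* ≈ 5.35

At the steady state, Δk = 0, so s·k^α = (n + δ)·k.
Rearranging, k^(1−α) = s / (n + δ).
k^0.73 = 0.33 / (0.030 + 0.067) = 0.33 / 0.097 = 3.4021
k* = 3.4021^(1/0.73) ≈ 5.3508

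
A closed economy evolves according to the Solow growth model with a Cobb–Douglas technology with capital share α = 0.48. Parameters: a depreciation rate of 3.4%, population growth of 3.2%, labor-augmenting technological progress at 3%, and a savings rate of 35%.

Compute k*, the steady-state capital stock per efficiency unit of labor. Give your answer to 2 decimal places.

At the steady state, Δk = 0, so s·k^α = (n + g + δ)·k.
Rearranging, k^(1−α) = s / (n + g + δ).
k^0.52 = 0.35 / (0.032 + 0.030 + 0.034) = 0.35 / 0.096 = 3.6458
k* = 3.6458^(1/0.52) ≈ 12.0329

k* ≈ 12.03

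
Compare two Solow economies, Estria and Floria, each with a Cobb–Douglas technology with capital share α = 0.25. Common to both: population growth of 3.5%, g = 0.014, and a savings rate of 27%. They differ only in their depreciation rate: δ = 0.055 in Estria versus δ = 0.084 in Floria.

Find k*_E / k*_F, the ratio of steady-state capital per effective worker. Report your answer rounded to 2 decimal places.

Steady-state k* = [s/(n + g + δ)]^(1/(1−α)), so the ratio is [ (s_E/(n + g + δ)_E) / (s_F/(n + g + δ)_F) ]^1.3333.
s_E/(n + g + δ)_E = 0.27/0.104 = 2.5962; s_F/(n + g + δ)_F = 0.27/0.133 = 2.0301.
Ratio = (2.5962/2.0301)^1.3333 = 1.2789^1.3333 ≈ 1.3882

k*_E / k*_F ≈ 1.39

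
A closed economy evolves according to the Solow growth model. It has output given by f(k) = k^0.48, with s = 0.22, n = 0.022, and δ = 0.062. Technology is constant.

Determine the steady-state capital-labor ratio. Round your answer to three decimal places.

k* = 6.370

Steady state requires s·f(k) = (n + δ)·k, i.e. s·k^α = (n + δ)·k.
Rearranging, k^(1−α) = s / (n + δ).
k^0.52 = 0.22 / (0.022 + 0.062) = 0.22 / 0.084 = 2.6190
k* = 2.6190^(1/0.52) ≈ 6.3695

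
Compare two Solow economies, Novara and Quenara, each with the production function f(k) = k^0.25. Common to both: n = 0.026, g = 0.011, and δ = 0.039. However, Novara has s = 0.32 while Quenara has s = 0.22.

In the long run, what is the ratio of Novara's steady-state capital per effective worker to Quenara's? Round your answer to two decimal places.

ratio ≈ 1.65

Steady-state k* = [s/(n + g + δ)]^(1/(1−α)), so the ratio is [ (s_N/(n + g + δ)_N) / (s_Q/(n + g + δ)_Q) ]^1.3333.
s_N/(n + g + δ)_N = 0.32/0.076 = 4.2105; s_Q/(n + g + δ)_Q = 0.22/0.076 = 2.8947.
Ratio = (4.2105/2.8947)^1.3333 = 1.4546^1.3333 ≈ 1.6481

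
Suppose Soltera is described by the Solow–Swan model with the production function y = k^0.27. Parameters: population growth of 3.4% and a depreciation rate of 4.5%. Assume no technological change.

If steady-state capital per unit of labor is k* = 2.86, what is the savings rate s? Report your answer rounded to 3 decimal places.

In steady state, investment equals break-even investment: s·k^α = (n + δ)·k.
So s / (n + δ) = (k*)^(1−α) = 2.86^0.73 = 2.1535.
Therefore s = 2.1535 × (n + δ) = 2.1535 × 0.079 = 0.1701.

s ≈ 0.170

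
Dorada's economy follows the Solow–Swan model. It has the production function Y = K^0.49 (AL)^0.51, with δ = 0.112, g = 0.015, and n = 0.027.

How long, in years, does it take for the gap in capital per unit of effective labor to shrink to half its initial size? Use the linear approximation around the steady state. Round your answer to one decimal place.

t_½ ≈ 8.8 years

Near the steady state the convergence rate is λ = (1 − α)(n + g + δ).
λ = (1 − 0.49) × 0.154 = 0.51 × 0.154 = 0.07854
Half-life = ln 2 / λ = 0.6931 / 0.07854 ≈ 8.82 years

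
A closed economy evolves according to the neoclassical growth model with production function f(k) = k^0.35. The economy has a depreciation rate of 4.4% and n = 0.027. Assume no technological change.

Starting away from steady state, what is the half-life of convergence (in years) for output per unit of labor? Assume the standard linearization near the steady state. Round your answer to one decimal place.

Near the steady state the convergence rate is λ = (1 − α)(n + δ).
λ = (1 − 0.35) × 0.071 = 0.65 × 0.071 = 0.04615
Half-life = ln 2 / λ = 0.6931 / 0.04615 ≈ 15.02 years

about 15.0 years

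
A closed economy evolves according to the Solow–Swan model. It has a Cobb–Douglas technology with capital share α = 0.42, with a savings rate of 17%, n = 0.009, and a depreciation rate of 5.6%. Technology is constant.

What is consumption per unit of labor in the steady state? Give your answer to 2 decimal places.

In steady state, investment equals break-even investment: s·k^α = (n + δ)·k.
Dividing both sides by k: k^(1−α) = s / (n + δ).
k^0.58 = 0.17 / (0.009 + 0.056) = 0.17 / 0.065 = 2.6154
k* = 2.6154^(1/0.58) ≈ 5.2468
y* = (k*)^α = 5.2468^0.42 ≈ 2.0061
c* = (1 − s)·y* = (1 − 0.17) × 2.0061 ≈ 1.6651

c* = 1.67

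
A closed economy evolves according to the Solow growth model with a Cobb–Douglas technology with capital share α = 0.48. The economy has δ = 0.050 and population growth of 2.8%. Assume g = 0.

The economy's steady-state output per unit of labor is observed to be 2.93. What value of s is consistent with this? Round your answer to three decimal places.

In steady state, investment equals break-even investment: s·k^α = (n + δ)·k.
Since y* = [s/(n + δ)]^(α/(1−α)), we have s/(n + δ) = (y*)^((1−α)/α) = 2.93^1.0833 = 3.2045.
Therefore s = 3.2045 × (n + δ) = 3.2045 × 0.078 = 0.2500.

s ≈ 0.250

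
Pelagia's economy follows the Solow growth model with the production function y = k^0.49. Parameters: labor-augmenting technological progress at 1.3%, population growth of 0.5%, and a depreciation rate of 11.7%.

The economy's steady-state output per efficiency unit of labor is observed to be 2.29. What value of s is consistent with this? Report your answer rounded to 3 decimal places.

s ≈ 0.320

At the steady state, Δk = 0, so s·k^α = (n + g + δ)·k.
Since y* = [s/(n + g + δ)]^(α/(1−α)), we have s/(n + g + δ) = (y*)^((1−α)/α) = 2.29^1.0408 = 2.3687.
Therefore s = 2.3687 × (n + g + δ) = 2.3687 × 0.135 = 0.3198.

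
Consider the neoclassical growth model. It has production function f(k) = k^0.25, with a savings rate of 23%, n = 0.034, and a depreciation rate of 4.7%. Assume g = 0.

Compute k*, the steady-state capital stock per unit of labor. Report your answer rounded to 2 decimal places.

At the steady state, Δk = 0, so s·k^α = (n + δ)·k.
Rearranging, k^(1−α) = s / (n + δ).
k^0.75 = 0.23 / (0.034 + 0.047) = 0.23 / 0.081 = 2.8395
k* = 2.8395^(1/0.75) ≈ 4.0209

k* = 4.02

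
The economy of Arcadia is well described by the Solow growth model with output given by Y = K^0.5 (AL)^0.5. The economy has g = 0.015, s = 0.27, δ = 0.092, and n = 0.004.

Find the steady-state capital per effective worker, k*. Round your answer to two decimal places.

k* = 5.92

Steady state requires s·f(k) = (n + g + δ)·k, i.e. s·k^α = (n + g + δ)·k.
Rearranging, k^(1−α) = s / (n + g + δ).
k^0.5 = 0.27 / (0.004 + 0.015 + 0.092) = 0.27 / 0.111 = 2.4324
k* = 2.4324^(1/0.5) ≈ 5.9166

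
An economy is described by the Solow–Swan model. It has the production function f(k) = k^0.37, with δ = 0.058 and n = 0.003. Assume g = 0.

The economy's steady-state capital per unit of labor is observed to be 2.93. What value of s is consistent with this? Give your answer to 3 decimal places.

In steady state, investment equals break-even investment: s·k^α = (n + δ)·k.
So s / (n + δ) = (k*)^(1−α) = 2.93^0.63 = 1.9685.
Therefore s = 1.9685 × (n + δ) = 1.9685 × 0.061 = 0.1201.

s ≈ 0.120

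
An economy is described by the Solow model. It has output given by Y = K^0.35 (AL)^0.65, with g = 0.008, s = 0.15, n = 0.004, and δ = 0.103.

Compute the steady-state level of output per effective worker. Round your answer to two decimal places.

In steady state, investment equals break-even investment: s·k^α = (n + g + δ)·k.
Rearranging, k^(1−α) = s / (n + g + δ).
k^0.65 = 0.15 / (0.004 + 0.008 + 0.103) = 0.15 / 0.115 = 1.3043
k* = 1.3043^(1/0.65) ≈ 1.5049
y* = (k*)^α = 1.5049^0.35 ≈ 1.1538

y* ≈ 1.15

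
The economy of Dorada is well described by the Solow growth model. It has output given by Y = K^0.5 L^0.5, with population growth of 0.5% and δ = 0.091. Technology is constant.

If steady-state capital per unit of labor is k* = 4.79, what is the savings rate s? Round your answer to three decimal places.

s ≈ 0.210

In steady state, investment equals break-even investment: s·k^α = (n + δ)·k.
So s / (n + δ) = (k*)^(1−α) = 4.79^0.5 = 2.1886.
Therefore s = 2.1886 × (n + δ) = 2.1886 × 0.096 = 0.2101.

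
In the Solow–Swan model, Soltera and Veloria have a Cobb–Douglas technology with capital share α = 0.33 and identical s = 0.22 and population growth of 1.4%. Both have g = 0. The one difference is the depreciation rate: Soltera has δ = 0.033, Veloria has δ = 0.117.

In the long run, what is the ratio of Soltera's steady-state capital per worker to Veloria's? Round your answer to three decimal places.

Steady-state k* = [s/(n + δ)]^(1/(1−α)), so the ratio is [ (s_S/(n + δ)_S) / (s_V/(n + δ)_V) ]^1.4925.
s_S/(n + δ)_S = 0.22/0.047 = 4.6809; s_V/(n + δ)_V = 0.22/0.131 = 1.6794.
Ratio = (4.6809/1.6794)^1.4925 = 2.7872^1.4925 ≈ 4.6176

k*_S / k*_V ≈ 4.618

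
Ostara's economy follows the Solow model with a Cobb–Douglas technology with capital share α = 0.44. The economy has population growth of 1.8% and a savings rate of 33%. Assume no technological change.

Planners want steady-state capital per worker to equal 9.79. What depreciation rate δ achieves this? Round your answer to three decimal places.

In steady state, investment equals break-even investment: s·k^α = (n + δ)·k.
So s / (n + δ) = (k*)^(1−α) = 9.79^0.56 = 3.5879.
Therefore n + δ = s / 3.5879 = 0.33 / 3.5879 = 0.0920, so δ = 0.0920 − 0.018 = 0.0740.

δ ≈ 0.074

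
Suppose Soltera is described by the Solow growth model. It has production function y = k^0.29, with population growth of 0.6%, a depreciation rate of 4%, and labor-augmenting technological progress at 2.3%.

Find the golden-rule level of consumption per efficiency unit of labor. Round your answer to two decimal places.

c_gold ≈ 1.28

At the golden rule, f'(k) = n + g + δ, so α·k^(α−1) = n + g + δ and k_gold = (α/(n + g + δ))^(1/(1−α)).
k_gold = (0.29/0.069)^(1/0.71) = 4.2029^1.4085 ≈ 7.5556
c_gold = f(k_gold) − (n + g + δ)·k_gold = 1.7976 − 0.069×7.5556 ≈ 1.2763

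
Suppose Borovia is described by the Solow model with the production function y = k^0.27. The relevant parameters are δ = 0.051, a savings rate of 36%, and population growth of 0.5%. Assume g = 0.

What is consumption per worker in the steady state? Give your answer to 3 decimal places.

At the steady state, Δk = 0, so s·k^α = (n + δ)·k.
Rearranging, k^(1−α) = s / (n + δ).
k^0.73 = 0.36 / (0.005 + 0.051) = 0.36 / 0.056 = 6.4286
k* = 6.4286^(1/0.73) ≈ 12.7941
y* = (k*)^α = 12.7941^0.27 ≈ 1.9902
c* = (1 − s)·y* = (1 − 0.36) × 1.9902 ≈ 1.2737

c* = 1.274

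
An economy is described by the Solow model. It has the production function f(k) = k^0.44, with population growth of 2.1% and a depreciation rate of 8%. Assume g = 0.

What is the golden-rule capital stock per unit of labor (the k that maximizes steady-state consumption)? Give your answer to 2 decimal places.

k_gold ≈ 13.85

The golden rule sets f'(k) = n + δ, i.e. α·k^(α−1) = n + δ.
So k^(1−α) = α / (n + δ) = 0.44 / 0.101 = 4.3564.
k_gold = 4.3564^(1/0.56) ≈ 13.8452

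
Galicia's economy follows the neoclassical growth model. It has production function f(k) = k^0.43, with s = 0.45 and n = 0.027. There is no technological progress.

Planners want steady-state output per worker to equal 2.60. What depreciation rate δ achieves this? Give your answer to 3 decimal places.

At the steady state, Δk = 0, so s·k^α = (n + δ)·k.
Since y* = [s/(n + δ)]^(α/(1−α)), we have s/(n + δ) = (y*)^((1−α)/α) = 2.60^1.3256 = 3.5489.
Therefore n + δ = s / 3.5489 = 0.45 / 3.5489 = 0.1268, so δ = 0.1268 − 0.027 = 0.0998.

δ ≈ 0.100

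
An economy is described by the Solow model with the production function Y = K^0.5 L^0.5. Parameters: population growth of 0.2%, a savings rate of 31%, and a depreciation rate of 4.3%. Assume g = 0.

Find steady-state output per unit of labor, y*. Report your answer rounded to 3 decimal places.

Steady state requires s·f(k) = (n + δ)·k, i.e. s·k^α = (n + δ)·k.
Rearranging, k^(1−α) = s / (n + δ).
k^0.5 = 0.31 / (0.002 + 0.043) = 0.31 / 0.045 = 6.8889
k* = 6.8889^(1/0.5) ≈ 47.4569
y* = (k*)^α = 47.4569^0.5 ≈ 6.8889

y* ≈ 6.889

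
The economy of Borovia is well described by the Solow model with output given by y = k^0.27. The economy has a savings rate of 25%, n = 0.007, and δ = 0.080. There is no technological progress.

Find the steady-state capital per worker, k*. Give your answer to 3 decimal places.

k* ≈ 4.246

At the steady state, Δk = 0, so s·k^α = (n + δ)·k.
Rearranging, k^(1−α) = s / (n + δ).
k^0.73 = 0.25 / (0.007 + 0.080) = 0.25 / 0.087 = 2.8736
k* = 2.8736^(1/0.73) ≈ 4.2460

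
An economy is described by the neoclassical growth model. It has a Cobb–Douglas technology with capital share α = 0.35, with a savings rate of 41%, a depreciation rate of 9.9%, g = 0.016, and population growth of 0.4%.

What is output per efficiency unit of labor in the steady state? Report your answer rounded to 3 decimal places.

In steady state, investment equals break-even investment: s·k^α = (n + g + δ)·k.
Dividing both sides by k: k^(1−α) = s / (n + g + δ).
k^0.65 = 0.41 / (0.004 + 0.016 + 0.099) = 0.41 / 0.119 = 3.4454
k* = 3.4454^(1/0.65) ≈ 6.7069
y* = (k*)^α = 6.7069^0.35 ≈ 1.9466

y* = 1.947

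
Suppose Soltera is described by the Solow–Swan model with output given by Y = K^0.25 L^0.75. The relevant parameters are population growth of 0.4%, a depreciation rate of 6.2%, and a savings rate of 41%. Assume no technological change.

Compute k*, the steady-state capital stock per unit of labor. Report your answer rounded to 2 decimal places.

k* ≈ 11.42

In steady state, investment equals break-even investment: s·k^α = (n + δ)·k.
Rearranging, k^(1−α) = s / (n + δ).
k^0.75 = 0.41 / (0.004 + 0.062) = 0.41 / 0.066 = 6.2121
k* = 6.2121^(1/0.75) ≈ 11.4196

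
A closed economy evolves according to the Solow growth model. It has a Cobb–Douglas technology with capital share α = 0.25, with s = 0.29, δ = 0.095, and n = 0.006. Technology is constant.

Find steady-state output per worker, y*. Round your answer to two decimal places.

In steady state, investment equals break-even investment: s·k^α = (n + δ)·k.
Dividing both sides by k: k^(1−α) = s / (n + δ).
k^0.75 = 0.29 / (0.006 + 0.095) = 0.29 / 0.101 = 2.8713
k* = 2.8713^(1/0.75) ≈ 4.0810
y* = (k*)^α = 4.0810^0.25 ≈ 1.4213

y* = 1.42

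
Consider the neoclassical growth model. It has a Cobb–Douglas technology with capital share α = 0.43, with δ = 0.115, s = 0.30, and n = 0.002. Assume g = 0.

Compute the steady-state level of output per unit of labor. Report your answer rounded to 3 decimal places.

Steady state requires s·f(k) = (n + δ)·k, i.e. s·k^α = (n + δ)·k.
Rearranging, k^(1−α) = s / (n + δ).
k^0.57 = 0.30 / (0.002 + 0.115) = 0.30 / 0.117 = 2.5641
k* = 2.5641^(1/0.57) ≈ 5.2171
y* = (k*)^α = 5.2171^0.43 ≈ 2.0347

y* = 2.035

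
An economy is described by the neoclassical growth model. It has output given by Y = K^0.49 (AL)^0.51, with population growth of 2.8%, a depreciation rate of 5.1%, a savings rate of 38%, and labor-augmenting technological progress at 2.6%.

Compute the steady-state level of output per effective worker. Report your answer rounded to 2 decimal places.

y* = 3.44

Steady state requires s·f(k) = (n + g + δ)·k, i.e. s·k^α = (n + g + δ)·k.
Dividing both sides by k: k^(1−α) = s / (n + g + δ).
k^0.51 = 0.38 / (0.028 + 0.026 + 0.051) = 0.38 / 0.105 = 3.6190
k* = 3.6190^(1/0.51) ≈ 12.4529
y* = (k*)^α = 12.4529^0.49 ≈ 3.4410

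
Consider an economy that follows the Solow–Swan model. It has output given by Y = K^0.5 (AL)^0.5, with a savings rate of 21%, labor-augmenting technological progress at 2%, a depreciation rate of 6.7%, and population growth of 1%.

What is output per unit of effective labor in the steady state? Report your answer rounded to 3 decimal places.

In steady state, investment equals break-even investment: s·k^α = (n + g + δ)·k.
Dividing both sides by k: k^(1−α) = s / (n + g + δ).
k^0.5 = 0.21 / (0.010 + 0.020 + 0.067) = 0.21 / 0.097 = 2.1649
k* = 2.1649^(1/0.5) ≈ 4.6868
y* = (k*)^α = 4.6868^0.5 ≈ 2.1649

y* ≈ 2.165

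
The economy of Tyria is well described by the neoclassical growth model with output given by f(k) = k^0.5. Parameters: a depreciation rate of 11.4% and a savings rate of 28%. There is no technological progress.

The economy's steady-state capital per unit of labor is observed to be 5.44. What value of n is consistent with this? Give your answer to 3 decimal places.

At the steady state, Δk = 0, so s·k^α = (n + δ)·k.
So s / (n + δ) = (k*)^(1−α) = 5.44^0.5 = 2.3324.
Therefore n + δ = s / 2.3324 = 0.28 / 2.3324 = 0.1200, so n = 0.1200 − 0.114 = 0.0060.

n ≈ 0.006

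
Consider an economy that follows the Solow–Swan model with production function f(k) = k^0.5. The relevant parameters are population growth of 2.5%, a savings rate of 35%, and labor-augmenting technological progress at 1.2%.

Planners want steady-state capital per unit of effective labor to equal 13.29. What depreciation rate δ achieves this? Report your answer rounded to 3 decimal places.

At the steady state, Δk = 0, so s·k^α = (n + g + δ)·k.
So s / (n + g + δ) = (k*)^(1−α) = 13.29^0.5 = 3.6455.
Therefore n + g + δ = s / 3.6455 = 0.35 / 3.6455 = 0.0960, so δ = 0.0960 − 0.037 = 0.0590.

δ ≈ 0.059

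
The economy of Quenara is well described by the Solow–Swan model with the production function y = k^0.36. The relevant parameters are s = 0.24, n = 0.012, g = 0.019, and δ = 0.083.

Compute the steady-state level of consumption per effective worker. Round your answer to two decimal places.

In steady state, investment equals break-even investment: s·k^α = (n + g + δ)·k.
Rearranging, k^(1−α) = s / (n + g + δ).
k^0.64 = 0.24 / (0.012 + 0.019 + 0.083) = 0.24 / 0.114 = 2.1053
k* = 2.1053^(1/0.64) ≈ 3.2002
y* = (k*)^α = 3.2002^0.36 ≈ 1.5201
c* = (1 − s)·y* = (1 − 0.24) × 1.5201 ≈ 1.1553

c* ≈ 1.16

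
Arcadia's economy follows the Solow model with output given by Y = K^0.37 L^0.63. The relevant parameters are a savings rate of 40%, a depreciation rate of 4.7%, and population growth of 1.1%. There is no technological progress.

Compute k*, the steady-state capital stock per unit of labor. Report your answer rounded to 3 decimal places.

k* ≈ 21.437

In steady state, investment equals break-even investment: s·k^α = (n + δ)·k.
Dividing both sides by k: k^(1−α) = s / (n + δ).
k^0.63 = 0.40 / (0.011 + 0.047) = 0.40 / 0.058 = 6.8966
k* = 6.8966^(1/0.63) ≈ 21.4371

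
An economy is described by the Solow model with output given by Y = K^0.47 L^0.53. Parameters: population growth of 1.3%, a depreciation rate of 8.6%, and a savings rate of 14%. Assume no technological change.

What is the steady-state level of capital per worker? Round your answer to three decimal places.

k* ≈ 1.923

In steady state, investment equals break-even investment: s·k^α = (n + δ)·k.
Dividing both sides by k: k^(1−α) = s / (n + δ).
k^0.53 = 0.14 / (0.013 + 0.086) = 0.14 / 0.099 = 1.4141
k* = 1.4141^(1/0.53) ≈ 1.9228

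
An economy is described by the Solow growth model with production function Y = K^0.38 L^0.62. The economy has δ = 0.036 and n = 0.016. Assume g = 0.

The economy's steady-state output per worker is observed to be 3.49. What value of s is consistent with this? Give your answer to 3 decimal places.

s ≈ 0.400

Steady state requires s·f(k) = (n + δ)·k, i.e. s·k^α = (n + δ)·k.
Since y* = [s/(n + δ)]^(α/(1−α)), we have s/(n + δ) = (y*)^((1−α)/α) = 3.49^1.6316 = 7.6855.
Therefore s = 7.6855 × (n + δ) = 7.6855 × 0.052 = 0.3996.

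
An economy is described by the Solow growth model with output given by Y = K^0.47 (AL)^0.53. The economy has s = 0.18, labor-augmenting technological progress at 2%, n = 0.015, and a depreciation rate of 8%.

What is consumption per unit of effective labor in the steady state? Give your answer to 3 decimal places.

c* ≈ 1.220

Steady state requires s·f(k) = (n + g + δ)·k, i.e. s·k^α = (n + g + δ)·k.
Rearranging, k^(1−α) = s / (n + g + δ).
k^0.53 = 0.18 / (0.015 + 0.020 + 0.080) = 0.18 / 0.115 = 1.5652
k* = 1.5652^(1/0.53) ≈ 2.3287
y* = (k*)^α = 2.3287^0.47 ≈ 1.4878
c* = (1 − s)·y* = (1 − 0.18) × 1.4878 ≈ 1.2200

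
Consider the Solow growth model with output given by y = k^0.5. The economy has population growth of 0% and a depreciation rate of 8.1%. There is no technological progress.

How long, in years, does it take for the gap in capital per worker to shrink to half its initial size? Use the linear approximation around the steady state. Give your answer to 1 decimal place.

half-life ≈ 17.1 years

Near the steady state the convergence rate is λ = (1 − α)(n + δ).
λ = (1 − 0.5) × 0.081 = 0.5 × 0.081 = 0.0405
Half-life = ln 2 / λ = 0.6931 / 0.0405 ≈ 17.11 years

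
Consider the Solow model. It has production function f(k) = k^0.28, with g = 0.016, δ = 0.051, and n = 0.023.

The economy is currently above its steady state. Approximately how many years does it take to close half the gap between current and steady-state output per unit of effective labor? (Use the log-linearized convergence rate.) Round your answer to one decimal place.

about 10.7 years

Near the steady state the convergence rate is λ = (1 − α)(n + g + δ).
λ = (1 − 0.28) × 0.090 = 0.72 × 0.090 = 0.0648
Half-life = ln 2 / λ = 0.6931 / 0.0648 ≈ 10.70 years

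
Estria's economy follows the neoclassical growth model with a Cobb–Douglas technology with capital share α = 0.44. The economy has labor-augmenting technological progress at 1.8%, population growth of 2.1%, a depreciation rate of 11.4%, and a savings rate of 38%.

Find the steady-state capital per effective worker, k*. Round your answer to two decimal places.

Steady state requires s·f(k) = (n + g + δ)·k, i.e. s·k^α = (n + g + δ)·k.
Dividing both sides by k: k^(1−α) = s / (n + g + δ).
k^0.56 = 0.38 / (0.021 + 0.018 + 0.114) = 0.38 / 0.153 = 2.4837
k* = 2.4837^(1/0.56) ≈ 5.0761

k* = 5.08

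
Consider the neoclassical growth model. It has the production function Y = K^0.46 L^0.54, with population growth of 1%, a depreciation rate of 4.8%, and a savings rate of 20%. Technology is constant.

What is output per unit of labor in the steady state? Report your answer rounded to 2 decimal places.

y* = 2.87

At the steady state, Δk = 0, so s·k^α = (n + δ)·k.
Dividing both sides by k: k^(1−α) = s / (n + δ).
k^0.54 = 0.20 / (0.010 + 0.048) = 0.20 / 0.058 = 3.4483
k* = 3.4483^(1/0.54) ≈ 9.8984
y* = (k*)^α = 9.8984^0.46 ≈ 2.8705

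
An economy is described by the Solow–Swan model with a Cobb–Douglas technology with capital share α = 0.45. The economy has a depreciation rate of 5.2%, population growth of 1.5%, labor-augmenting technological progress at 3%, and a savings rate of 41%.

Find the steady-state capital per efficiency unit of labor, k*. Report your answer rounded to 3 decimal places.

At the steady state, Δk = 0, so s·k^α = (n + g + δ)·k.
Dividing both sides by k: k^(1−α) = s / (n + g + δ).
k^0.55 = 0.41 / (0.015 + 0.030 + 0.052) = 0.41 / 0.097 = 4.2268
k* = 4.2268^(1/0.55) ≈ 13.7468

k* ≈ 13.747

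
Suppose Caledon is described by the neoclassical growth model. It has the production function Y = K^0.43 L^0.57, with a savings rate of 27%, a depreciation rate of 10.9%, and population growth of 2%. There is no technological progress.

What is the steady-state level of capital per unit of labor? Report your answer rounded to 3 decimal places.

In steady state, investment equals break-even investment: s·k^α = (n + δ)·k.
Rearranging, k^(1−α) = s / (n + δ).
k^0.57 = 0.27 / (0.020 + 0.109) = 0.27 / 0.129 = 2.0930
k* = 2.0930^(1/0.57) ≈ 3.6539

k* = 3.654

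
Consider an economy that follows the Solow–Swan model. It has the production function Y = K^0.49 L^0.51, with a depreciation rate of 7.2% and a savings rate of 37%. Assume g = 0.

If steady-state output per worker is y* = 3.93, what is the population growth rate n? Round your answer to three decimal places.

In steady state, investment equals break-even investment: s·k^α = (n + δ)·k.
Since y* = [s/(n + δ)]^(α/(1−α)), we have s/(n + δ) = (y*)^((1−α)/α) = 3.93^1.0408 = 4.1557.
Therefore n + δ = s / 4.1557 = 0.37 / 4.1557 = 0.0890, so n = 0.0890 − 0.072 = 0.0170.

n ≈ 0.017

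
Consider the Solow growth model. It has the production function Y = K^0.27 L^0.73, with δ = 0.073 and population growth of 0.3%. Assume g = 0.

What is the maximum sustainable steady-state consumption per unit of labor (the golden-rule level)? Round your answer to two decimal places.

At the golden rule, f'(k) = n + δ, so α·k^(α−1) = n + δ and k_gold = (α/(n + δ))^(1/(1−α)).
k_gold = (0.27/0.076)^(1/0.73) = 3.5526^1.3699 ≈ 5.6780
c_gold = f(k_gold) − (n + δ)·k_gold = 1.5982 − 0.076×5.6780 ≈ 1.1667

c_gold ≈ 1.17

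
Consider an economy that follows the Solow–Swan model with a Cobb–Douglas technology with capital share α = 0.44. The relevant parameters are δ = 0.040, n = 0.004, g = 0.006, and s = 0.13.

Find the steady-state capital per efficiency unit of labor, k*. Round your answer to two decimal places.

In steady state, investment equals break-even investment: s·k^α = (n + g + δ)·k.
Dividing both sides by k: k^(1−α) = s / (n + g + δ).
k^0.56 = 0.13 / (0.004 + 0.006 + 0.040) = 0.13 / 0.050 = 2.6000
k* = 2.6000^(1/0.56) ≈ 5.5084

k* ≈ 5.51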